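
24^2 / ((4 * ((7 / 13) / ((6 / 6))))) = 1872 / 7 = 267.43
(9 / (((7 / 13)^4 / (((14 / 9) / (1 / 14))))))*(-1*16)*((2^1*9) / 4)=-8225568 / 49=-167868.73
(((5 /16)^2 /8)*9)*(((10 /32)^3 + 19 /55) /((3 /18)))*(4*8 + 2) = 194384205 /23068672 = 8.43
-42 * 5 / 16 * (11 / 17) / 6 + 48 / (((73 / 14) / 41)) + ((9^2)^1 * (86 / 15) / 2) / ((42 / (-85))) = -13054039 / 138992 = -93.92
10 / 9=1.11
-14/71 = -0.20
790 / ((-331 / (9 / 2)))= -3555 / 331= -10.74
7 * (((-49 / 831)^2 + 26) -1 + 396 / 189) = 130993210 / 690561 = 189.69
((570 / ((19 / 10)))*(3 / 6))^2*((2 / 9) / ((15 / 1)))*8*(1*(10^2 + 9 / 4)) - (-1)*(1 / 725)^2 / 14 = 6019457500003 / 22076250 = 272666.67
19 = 19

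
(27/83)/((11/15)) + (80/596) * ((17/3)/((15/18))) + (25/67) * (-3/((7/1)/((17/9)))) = 201794066/191404059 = 1.05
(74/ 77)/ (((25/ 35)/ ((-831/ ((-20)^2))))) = -30747/ 11000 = -2.80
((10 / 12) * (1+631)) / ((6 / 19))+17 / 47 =705623 / 423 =1668.14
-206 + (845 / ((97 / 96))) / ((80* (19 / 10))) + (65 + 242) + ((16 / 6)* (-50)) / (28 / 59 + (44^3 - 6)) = 295923482017 / 2778615537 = 106.50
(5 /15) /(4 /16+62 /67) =268 /945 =0.28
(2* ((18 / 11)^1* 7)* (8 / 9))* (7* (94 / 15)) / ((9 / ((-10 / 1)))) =-294784 / 297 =-992.54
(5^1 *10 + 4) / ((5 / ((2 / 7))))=3.09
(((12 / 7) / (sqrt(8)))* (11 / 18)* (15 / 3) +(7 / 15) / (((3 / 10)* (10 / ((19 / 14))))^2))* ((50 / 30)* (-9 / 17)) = -275* sqrt(2) / 238 - 361 / 4284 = -1.72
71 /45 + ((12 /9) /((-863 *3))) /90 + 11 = 879224 /69903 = 12.58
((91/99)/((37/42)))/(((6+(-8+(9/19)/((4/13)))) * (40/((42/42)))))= -1729/30525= -0.06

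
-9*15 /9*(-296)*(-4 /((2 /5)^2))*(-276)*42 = 1286712000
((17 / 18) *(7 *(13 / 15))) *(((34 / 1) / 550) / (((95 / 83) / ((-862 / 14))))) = -134399161 / 7053750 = -19.05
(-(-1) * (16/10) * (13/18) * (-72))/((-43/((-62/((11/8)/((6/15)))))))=-412672/11825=-34.90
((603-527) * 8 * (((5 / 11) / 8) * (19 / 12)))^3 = 163640.12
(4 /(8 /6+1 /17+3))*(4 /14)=51 /196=0.26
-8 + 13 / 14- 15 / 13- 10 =-3317 / 182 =-18.23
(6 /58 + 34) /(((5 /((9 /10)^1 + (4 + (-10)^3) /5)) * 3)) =-653729 /1450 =-450.85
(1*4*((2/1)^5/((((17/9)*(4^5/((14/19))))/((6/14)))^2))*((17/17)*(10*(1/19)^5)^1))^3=48427561125/18510537006870790994368211443591666324209664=0.00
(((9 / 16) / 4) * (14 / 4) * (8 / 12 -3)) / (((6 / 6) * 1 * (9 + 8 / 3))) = -0.10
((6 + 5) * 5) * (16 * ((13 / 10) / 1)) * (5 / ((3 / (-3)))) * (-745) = 4261400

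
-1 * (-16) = 16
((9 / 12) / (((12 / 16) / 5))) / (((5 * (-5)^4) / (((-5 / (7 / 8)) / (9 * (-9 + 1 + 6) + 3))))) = 0.00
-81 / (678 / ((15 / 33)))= -135 / 2486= -0.05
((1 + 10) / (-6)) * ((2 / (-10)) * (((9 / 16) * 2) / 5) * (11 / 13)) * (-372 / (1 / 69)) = -2329371 / 1300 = -1791.82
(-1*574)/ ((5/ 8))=-4592/ 5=-918.40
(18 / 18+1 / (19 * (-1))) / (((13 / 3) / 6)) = 324 / 247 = 1.31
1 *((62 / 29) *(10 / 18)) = 310 / 261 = 1.19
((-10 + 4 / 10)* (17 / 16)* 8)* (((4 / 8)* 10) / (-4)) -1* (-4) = 106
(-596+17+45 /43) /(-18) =4142 /129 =32.11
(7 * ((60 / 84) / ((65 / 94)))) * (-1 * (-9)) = 846 / 13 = 65.08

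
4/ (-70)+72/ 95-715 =-475009/ 665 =-714.30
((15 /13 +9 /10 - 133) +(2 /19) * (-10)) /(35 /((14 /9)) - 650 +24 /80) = 0.21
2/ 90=1/ 45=0.02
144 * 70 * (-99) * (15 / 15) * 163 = -162660960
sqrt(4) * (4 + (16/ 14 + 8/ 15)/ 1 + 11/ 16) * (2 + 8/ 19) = 245893/ 7980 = 30.81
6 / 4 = 3 / 2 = 1.50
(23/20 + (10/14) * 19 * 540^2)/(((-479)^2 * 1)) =554040161/32121740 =17.25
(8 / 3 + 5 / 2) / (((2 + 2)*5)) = 31 / 120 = 0.26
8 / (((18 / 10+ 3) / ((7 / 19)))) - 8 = -421 / 57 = -7.39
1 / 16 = 0.06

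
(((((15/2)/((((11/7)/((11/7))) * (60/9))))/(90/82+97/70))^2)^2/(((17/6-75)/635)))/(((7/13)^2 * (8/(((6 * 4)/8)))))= -548383654402951696875/1143970665672828470272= -0.48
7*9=63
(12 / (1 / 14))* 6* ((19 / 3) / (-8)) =-798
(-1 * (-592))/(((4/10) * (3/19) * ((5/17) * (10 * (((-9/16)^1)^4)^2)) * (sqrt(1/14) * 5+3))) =2874432632651776/21738594105 - 205316616617984 * sqrt(14)/13043156463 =73328.50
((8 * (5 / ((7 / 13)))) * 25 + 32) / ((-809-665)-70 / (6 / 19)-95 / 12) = -158688 / 143101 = -1.11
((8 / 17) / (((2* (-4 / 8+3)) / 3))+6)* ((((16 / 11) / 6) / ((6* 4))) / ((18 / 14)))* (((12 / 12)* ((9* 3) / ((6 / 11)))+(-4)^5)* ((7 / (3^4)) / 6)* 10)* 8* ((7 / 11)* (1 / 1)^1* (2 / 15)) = -951953968 / 202439655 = -4.70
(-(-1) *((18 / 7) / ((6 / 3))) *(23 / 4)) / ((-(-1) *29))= 207 / 812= 0.25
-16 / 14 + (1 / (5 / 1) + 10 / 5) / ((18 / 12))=34 / 105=0.32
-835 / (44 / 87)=-1651.02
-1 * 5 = -5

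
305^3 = 28372625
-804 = -804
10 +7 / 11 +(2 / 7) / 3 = 2479 / 231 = 10.73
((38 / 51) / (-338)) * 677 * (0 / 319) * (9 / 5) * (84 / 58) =0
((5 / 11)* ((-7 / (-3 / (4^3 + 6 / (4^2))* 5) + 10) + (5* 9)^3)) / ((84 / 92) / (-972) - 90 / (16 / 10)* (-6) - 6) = 6793618905 / 54347282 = 125.00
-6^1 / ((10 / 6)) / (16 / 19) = -171 / 40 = -4.28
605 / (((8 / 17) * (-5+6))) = 10285 / 8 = 1285.62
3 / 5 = 0.60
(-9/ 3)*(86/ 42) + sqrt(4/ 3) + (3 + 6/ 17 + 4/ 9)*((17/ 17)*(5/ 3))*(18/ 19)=-997/ 6783 + 2*sqrt(3)/ 3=1.01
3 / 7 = 0.43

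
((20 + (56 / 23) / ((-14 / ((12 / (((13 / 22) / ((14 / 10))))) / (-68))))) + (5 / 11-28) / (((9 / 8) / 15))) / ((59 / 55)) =-97064972 / 299897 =-323.66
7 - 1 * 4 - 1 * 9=-6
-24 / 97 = -0.25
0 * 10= 0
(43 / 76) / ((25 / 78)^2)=65403 / 11875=5.51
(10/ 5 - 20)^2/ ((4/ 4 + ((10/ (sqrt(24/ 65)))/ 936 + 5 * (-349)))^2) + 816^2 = 164506697072640 * sqrt(390)/ 1512533886937612069715209 + 1007129763981853482425201084160/ 1512533886937612069715209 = 665856.00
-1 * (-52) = 52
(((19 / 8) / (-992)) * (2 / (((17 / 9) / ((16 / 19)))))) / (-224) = 9 / 944384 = 0.00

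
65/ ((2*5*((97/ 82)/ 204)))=108732/ 97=1120.95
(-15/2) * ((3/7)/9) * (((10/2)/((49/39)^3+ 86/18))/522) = -164775/325662344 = -0.00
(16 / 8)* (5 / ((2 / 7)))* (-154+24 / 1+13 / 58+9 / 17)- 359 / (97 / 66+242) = -71695842639 / 15844034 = -4525.10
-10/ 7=-1.43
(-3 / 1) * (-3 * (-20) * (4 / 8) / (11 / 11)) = -90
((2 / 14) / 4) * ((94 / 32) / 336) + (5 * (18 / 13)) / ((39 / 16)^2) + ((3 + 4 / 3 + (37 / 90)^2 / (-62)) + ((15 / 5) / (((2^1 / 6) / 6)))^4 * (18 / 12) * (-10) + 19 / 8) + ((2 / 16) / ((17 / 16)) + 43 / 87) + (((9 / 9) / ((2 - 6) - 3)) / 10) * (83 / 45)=-435136990562267367576701 / 3411612792806400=-127545831.54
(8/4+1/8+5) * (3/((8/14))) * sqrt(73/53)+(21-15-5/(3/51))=-79+1197 * sqrt(3869)/1696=-35.10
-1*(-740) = 740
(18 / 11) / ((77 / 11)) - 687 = -52881 / 77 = -686.77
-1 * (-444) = 444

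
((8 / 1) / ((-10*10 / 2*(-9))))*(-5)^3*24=-160 / 3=-53.33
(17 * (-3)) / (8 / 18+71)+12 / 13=1749 / 8359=0.21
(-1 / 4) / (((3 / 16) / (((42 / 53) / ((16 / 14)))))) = -0.92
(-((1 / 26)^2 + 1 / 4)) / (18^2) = -85 / 109512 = -0.00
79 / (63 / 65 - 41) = -5135 / 2602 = -1.97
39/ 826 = 0.05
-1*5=-5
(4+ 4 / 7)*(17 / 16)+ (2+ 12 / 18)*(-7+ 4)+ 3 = -1 / 7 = -0.14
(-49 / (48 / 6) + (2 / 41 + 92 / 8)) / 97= 1779 / 31816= 0.06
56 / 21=8 / 3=2.67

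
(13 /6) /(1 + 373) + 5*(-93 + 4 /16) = -520321 /1122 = -463.74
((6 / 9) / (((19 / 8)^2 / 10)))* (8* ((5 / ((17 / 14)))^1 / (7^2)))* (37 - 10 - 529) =-51404800 / 128877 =-398.87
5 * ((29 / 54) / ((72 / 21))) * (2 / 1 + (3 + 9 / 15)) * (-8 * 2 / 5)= -5684 / 405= -14.03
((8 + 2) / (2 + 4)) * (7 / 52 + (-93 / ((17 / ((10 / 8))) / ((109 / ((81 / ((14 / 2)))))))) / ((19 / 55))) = -105623035 / 340119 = -310.55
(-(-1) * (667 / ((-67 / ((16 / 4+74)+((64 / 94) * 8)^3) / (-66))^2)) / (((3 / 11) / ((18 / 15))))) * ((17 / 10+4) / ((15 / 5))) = 15030051808432519382832 / 48387897611881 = 310615929.81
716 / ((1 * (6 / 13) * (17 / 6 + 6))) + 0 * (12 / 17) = 9308 / 53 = 175.62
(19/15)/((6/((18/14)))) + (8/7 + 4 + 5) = 729/70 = 10.41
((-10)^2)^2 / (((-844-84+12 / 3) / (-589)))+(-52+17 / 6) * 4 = 475690 / 77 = 6177.79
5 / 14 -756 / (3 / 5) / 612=-405 / 238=-1.70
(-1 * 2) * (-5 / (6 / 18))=30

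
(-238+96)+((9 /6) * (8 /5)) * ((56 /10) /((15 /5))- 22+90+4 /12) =26.48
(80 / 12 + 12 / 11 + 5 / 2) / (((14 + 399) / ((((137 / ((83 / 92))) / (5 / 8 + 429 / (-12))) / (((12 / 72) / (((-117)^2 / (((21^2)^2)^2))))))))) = -11536491616 / 49476217278350709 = -0.00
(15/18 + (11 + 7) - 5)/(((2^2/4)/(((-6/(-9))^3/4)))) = 83/81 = 1.02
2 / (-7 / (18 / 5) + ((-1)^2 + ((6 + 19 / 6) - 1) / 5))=90 / 31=2.90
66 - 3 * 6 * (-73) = 1380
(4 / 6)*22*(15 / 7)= 220 / 7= 31.43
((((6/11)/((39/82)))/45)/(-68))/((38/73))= -2993/4157010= -0.00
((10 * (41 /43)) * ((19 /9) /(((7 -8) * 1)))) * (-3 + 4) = -7790 /387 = -20.13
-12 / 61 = -0.20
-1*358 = -358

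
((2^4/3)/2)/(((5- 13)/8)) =-8/3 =-2.67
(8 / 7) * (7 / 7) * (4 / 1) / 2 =16 / 7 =2.29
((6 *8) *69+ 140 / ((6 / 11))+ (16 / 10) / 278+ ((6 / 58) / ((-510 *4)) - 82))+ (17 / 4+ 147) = 29915508761 / 8223240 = 3637.92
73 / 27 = 2.70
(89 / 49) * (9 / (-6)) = -267 / 98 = -2.72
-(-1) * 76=76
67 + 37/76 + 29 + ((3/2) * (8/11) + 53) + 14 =137587/836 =164.58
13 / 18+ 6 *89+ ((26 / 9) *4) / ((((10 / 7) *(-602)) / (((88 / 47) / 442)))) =551143483 / 1030710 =534.72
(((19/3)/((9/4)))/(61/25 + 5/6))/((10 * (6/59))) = 11210/13257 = 0.85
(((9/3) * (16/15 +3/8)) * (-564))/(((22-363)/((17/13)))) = 414681/44330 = 9.35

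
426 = 426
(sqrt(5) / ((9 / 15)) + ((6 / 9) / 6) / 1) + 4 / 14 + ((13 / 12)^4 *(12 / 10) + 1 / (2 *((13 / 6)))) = 3585931 / 1572480 + 5 *sqrt(5) / 3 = 6.01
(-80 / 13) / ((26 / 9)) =-360 / 169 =-2.13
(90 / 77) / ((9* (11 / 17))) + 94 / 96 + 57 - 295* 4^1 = -45608719 / 40656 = -1121.82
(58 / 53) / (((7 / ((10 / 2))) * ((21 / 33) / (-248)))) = -304.63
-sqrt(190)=-13.78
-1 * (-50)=50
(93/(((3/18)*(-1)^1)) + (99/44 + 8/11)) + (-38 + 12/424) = -1382863/2332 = -592.99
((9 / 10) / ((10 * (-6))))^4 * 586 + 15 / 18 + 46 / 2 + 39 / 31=1866802207169 / 74400000000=25.09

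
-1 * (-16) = 16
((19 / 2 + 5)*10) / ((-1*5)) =-29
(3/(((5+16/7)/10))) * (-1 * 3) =-210/17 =-12.35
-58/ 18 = -29/ 9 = -3.22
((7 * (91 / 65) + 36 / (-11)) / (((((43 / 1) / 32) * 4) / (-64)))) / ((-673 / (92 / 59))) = 16910336 / 93907055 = 0.18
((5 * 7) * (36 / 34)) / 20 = 63 / 34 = 1.85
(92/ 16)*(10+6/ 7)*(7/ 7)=62.43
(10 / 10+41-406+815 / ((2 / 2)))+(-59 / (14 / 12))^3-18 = -44213345 / 343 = -128901.88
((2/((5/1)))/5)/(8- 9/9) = 2/175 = 0.01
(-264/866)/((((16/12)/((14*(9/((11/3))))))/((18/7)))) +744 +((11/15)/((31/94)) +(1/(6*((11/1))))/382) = 1228501678243/1692103380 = 726.02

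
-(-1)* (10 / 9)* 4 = 40 / 9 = 4.44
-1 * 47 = -47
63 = 63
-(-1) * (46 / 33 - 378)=-12428 / 33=-376.61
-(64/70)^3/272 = -0.00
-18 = -18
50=50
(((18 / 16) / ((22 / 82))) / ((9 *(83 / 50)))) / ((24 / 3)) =1025 / 29216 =0.04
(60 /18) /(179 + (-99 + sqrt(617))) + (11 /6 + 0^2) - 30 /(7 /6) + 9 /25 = -142542751 /6072150 - 10 * sqrt(617) /17349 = -23.49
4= 4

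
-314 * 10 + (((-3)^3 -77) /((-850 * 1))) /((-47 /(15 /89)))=-1116442856 /355555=-3140.00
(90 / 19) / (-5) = -18 / 19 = -0.95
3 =3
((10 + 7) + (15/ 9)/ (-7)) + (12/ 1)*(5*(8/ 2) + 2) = 5896/ 21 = 280.76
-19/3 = -6.33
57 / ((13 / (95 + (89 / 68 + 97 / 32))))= 236949 / 544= 435.57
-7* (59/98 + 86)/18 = -943/28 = -33.68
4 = 4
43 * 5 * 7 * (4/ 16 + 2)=13545/ 4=3386.25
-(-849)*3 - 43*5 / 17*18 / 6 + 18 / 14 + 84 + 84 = 318723 / 119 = 2678.34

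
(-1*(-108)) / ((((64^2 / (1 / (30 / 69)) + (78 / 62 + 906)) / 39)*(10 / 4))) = 6006312 / 9583175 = 0.63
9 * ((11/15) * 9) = 297/5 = 59.40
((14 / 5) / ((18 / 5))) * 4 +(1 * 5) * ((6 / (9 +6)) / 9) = 3.33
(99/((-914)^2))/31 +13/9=336665479/233075484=1.44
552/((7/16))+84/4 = 1282.71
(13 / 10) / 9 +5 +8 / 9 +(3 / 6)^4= 1463 / 240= 6.10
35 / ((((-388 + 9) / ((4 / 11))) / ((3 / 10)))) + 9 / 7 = 37227 / 29183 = 1.28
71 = 71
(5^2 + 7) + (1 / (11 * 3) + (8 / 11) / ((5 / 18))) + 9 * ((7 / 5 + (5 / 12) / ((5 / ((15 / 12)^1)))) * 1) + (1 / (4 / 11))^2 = 18397 / 330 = 55.75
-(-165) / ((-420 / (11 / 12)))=-121 / 336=-0.36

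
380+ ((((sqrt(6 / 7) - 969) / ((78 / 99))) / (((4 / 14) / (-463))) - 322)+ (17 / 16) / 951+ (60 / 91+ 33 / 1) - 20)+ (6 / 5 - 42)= 1061423436967 / 532560 - 15279*sqrt(42) / 52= 1991154.66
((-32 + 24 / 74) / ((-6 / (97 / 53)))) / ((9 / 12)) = 227368 / 17649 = 12.88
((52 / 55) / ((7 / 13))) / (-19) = -676 / 7315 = -0.09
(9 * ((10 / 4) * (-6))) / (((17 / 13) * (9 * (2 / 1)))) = -195 / 34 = -5.74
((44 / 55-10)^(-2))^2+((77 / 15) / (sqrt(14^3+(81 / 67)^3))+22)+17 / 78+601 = 5159 *sqrt(55330282571) / 12387376695+108826831183 / 174620784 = 623.32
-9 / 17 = -0.53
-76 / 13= -5.85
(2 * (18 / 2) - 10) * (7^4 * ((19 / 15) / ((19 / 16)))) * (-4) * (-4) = 4917248 / 15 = 327816.53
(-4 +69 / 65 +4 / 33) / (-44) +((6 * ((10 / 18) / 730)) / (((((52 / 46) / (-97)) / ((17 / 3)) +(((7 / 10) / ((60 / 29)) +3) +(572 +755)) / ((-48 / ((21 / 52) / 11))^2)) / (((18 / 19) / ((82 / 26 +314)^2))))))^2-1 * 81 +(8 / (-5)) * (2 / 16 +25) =-37731312129740959289634061133883627750735661234774397 / 311479006858436791250457352549006783716963070490220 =-121.14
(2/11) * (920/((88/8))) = 1840/121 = 15.21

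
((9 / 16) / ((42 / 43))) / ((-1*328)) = -129 / 73472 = -0.00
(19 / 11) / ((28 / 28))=19 / 11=1.73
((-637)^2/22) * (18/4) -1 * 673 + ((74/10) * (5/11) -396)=3605033/44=81932.57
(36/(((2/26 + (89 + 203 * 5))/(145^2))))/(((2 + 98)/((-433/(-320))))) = 9.28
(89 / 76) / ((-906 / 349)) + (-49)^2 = 165292195 / 68856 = 2400.55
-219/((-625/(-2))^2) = -876/390625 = -0.00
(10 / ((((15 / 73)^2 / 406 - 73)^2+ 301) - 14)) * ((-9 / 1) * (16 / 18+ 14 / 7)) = -93621049069520 / 2022209192720457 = -0.05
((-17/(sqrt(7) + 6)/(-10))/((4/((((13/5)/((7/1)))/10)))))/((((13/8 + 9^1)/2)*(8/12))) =117/126875 - 39*sqrt(7)/253750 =0.00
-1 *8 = -8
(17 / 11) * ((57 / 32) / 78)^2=6137 / 7614464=0.00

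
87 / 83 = 1.05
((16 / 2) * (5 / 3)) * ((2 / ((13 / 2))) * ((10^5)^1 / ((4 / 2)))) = 8000000 / 39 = 205128.21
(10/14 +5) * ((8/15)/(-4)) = -16/21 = -0.76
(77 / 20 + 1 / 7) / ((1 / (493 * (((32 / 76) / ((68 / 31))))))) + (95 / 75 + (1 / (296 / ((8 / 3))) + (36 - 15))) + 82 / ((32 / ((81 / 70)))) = 317377911 / 787360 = 403.09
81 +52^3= 140689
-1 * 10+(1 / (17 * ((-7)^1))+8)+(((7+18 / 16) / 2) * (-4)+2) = -7739 / 476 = -16.26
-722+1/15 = -10829/15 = -721.93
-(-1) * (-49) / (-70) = 7 / 10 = 0.70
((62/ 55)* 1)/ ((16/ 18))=279/ 220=1.27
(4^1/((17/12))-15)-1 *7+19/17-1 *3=-358/17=-21.06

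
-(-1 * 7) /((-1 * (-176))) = 7 /176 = 0.04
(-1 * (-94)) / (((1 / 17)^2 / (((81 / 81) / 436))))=13583 / 218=62.31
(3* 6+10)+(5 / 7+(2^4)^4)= 458953 / 7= 65564.71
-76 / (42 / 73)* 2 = -5548 / 21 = -264.19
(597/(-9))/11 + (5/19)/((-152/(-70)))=-5.91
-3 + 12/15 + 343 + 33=1869/5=373.80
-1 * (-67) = 67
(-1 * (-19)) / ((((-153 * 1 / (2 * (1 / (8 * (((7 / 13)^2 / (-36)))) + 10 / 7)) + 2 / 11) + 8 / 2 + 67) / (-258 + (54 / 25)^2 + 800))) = 49307357957 / 363684375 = 135.58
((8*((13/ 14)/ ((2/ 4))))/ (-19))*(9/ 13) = -72/ 133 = -0.54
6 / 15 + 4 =22 / 5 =4.40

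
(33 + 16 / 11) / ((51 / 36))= 4548 / 187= 24.32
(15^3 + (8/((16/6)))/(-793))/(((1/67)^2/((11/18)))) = 22026095498/2379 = 9258552.12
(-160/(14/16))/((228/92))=-73.78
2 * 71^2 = 10082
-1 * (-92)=92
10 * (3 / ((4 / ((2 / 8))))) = 15 / 8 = 1.88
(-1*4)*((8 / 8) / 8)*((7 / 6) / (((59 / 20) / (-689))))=24115 / 177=136.24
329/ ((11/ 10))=3290/ 11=299.09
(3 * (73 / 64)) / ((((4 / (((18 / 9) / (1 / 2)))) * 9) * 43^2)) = 73 / 355008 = 0.00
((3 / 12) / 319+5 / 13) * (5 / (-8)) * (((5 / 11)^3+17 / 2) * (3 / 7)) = -2193789915 / 2472806336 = -0.89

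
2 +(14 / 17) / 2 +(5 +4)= 194 / 17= 11.41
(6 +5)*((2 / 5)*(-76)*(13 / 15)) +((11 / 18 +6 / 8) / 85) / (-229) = -1015419221 / 3503700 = -289.81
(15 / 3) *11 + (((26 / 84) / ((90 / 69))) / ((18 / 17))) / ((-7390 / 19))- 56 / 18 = 8696751023 / 167605200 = 51.89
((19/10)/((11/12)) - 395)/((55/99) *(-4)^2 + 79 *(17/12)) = -777996/239195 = -3.25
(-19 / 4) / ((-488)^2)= -0.00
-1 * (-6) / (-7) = -6 / 7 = -0.86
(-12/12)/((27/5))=-5/27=-0.19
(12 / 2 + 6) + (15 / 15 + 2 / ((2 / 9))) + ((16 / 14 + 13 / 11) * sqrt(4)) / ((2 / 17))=4737 / 77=61.52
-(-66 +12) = 54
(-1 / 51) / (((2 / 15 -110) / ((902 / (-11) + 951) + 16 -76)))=4045 / 28016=0.14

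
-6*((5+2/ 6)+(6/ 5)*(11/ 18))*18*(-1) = 3276/ 5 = 655.20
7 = 7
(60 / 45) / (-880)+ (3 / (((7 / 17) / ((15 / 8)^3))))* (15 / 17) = 42.37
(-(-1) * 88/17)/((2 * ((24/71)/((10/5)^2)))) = 1562/51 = 30.63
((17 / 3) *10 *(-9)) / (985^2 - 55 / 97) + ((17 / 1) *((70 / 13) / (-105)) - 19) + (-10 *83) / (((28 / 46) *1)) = -1383.44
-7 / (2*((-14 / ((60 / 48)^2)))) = 25 / 64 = 0.39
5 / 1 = 5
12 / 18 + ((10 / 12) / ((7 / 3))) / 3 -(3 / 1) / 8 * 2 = 1 / 28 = 0.04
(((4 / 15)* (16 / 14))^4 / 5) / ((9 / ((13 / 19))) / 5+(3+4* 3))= 6815744 / 69648508125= 0.00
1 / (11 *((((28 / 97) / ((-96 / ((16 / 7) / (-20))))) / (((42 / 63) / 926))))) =970 / 5093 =0.19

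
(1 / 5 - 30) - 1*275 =-304.80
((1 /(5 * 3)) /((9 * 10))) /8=1 /10800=0.00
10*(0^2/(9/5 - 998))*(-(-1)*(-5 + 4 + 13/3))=0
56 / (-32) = -7 / 4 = -1.75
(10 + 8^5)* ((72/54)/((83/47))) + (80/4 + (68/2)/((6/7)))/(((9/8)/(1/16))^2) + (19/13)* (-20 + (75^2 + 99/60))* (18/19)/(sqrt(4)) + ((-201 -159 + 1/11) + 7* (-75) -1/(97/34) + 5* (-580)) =69506015485733/2797641990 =24844.50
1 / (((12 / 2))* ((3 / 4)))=2 / 9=0.22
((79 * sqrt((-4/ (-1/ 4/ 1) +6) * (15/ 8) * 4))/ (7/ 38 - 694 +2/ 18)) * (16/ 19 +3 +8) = -17.32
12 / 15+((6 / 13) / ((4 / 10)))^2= 1801 / 845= 2.13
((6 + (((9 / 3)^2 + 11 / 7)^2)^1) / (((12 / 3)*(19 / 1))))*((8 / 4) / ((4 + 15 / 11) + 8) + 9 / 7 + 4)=2305115 / 273714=8.42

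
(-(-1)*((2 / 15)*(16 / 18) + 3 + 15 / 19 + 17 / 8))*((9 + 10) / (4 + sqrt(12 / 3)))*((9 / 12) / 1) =14.33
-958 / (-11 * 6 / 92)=44068 / 33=1335.39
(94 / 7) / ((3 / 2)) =8.95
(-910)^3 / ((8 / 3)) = -282589125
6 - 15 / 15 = 5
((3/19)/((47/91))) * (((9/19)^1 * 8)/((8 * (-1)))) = -2457/16967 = -0.14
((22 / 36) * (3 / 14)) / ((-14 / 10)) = -55 / 588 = -0.09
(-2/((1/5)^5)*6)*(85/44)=-796875/11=-72443.18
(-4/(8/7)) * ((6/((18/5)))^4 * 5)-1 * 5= -22685/162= -140.03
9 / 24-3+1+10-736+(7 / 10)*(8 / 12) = -87259 / 120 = -727.16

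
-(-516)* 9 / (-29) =-4644 / 29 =-160.14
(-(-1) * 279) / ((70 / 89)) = 24831 / 70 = 354.73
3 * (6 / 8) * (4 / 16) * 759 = 6831 / 16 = 426.94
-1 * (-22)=22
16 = 16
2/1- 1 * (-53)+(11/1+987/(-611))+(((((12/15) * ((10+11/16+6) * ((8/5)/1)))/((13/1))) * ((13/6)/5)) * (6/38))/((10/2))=9942846/154375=64.41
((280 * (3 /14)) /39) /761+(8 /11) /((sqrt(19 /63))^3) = 20 /9893+1512 * sqrt(133) /3971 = 4.39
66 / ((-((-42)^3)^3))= 11 / 67778563974912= 0.00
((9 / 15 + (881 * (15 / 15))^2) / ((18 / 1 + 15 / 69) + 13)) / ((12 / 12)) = 44629292 / 1795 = 24863.12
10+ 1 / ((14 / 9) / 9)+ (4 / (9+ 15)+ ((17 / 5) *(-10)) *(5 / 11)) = 115 / 231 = 0.50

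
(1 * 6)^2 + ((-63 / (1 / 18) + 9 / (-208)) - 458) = -1556.04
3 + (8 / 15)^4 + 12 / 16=775759 / 202500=3.83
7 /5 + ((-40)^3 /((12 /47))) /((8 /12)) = -1879993 /5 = -375998.60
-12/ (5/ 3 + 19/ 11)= -99/ 28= -3.54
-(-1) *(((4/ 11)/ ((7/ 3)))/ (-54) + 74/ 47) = 51188/ 32571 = 1.57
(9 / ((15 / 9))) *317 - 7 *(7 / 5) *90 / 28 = 16803 / 10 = 1680.30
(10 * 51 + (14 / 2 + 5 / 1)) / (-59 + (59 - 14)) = -261 / 7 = -37.29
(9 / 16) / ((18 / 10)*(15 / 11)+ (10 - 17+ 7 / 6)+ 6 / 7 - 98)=-2079 / 371528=-0.01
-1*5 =-5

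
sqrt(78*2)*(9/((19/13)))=234*sqrt(39)/19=76.91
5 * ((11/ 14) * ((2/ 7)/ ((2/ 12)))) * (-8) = -2640/ 49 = -53.88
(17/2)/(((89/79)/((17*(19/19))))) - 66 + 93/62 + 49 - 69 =3895/89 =43.76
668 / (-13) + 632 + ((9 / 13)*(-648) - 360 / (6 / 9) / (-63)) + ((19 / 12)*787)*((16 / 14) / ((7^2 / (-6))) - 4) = -5018.14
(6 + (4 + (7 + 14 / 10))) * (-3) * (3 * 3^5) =-201204 / 5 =-40240.80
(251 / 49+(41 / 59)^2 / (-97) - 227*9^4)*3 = -73924346668299 / 16545193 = -4468025.65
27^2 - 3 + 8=734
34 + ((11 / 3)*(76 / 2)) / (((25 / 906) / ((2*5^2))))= 252506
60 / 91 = 0.66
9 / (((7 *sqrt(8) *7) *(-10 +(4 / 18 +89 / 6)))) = 81 *sqrt(2) / 8918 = 0.01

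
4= 4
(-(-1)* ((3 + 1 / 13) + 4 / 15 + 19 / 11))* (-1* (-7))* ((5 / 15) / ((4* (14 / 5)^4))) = 1359625 / 28252224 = 0.05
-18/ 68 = -9/ 34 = -0.26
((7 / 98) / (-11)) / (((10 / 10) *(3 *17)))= -1 / 7854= -0.00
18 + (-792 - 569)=-1343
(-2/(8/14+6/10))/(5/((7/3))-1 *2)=-490/41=-11.95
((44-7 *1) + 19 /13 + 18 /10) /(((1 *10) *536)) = 2617 /348400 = 0.01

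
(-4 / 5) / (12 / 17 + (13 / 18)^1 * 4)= -306 / 1375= -0.22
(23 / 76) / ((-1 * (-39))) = 23 / 2964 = 0.01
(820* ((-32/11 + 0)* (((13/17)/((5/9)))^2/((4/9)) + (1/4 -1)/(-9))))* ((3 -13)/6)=494398336/28611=17280.01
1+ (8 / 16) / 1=1.50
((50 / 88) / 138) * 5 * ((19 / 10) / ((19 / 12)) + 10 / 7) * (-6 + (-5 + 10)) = -0.05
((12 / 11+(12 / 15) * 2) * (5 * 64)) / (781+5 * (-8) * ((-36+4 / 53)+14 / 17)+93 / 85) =21335680 / 54166937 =0.39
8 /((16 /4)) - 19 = -17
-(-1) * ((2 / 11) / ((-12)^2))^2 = 1 / 627264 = 0.00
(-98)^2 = 9604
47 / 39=1.21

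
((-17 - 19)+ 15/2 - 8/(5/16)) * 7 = -3787/10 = -378.70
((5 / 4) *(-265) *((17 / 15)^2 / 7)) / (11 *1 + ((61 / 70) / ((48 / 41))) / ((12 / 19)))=-4.99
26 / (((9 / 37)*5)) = 962 / 45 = 21.38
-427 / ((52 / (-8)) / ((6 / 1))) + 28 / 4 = 5215 / 13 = 401.15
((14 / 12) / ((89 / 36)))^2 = 1764 / 7921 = 0.22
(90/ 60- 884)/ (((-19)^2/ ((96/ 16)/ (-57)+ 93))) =-3115225/ 13718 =-227.09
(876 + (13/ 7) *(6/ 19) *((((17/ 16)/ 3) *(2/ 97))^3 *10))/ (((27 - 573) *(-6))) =122496429497713/ 458103084461568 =0.27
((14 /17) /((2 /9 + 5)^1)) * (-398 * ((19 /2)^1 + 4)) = -676998 /799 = -847.31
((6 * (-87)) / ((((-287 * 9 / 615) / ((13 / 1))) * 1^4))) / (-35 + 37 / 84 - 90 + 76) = -135720 / 4079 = -33.27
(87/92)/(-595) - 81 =-4434027/54740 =-81.00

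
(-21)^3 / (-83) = 9261 / 83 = 111.58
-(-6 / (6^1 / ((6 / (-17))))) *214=-1284 / 17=-75.53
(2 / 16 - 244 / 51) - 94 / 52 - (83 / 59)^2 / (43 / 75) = -7874720783 / 793918632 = -9.92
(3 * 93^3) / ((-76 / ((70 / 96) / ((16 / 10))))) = -140762475 / 9728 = -14469.83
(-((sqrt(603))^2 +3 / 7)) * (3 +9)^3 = -7299072 / 7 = -1042724.57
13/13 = 1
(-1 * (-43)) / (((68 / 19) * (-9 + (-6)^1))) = -817 / 1020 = -0.80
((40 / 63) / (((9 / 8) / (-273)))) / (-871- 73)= 260 / 1593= 0.16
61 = 61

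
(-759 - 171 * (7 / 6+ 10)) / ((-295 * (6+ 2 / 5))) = 5337 / 3776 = 1.41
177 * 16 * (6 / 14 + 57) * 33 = 37569312 / 7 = 5367044.57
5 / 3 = 1.67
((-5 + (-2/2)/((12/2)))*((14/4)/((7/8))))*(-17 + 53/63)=63116/189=333.95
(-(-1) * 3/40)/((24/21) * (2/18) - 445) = -189/1121080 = -0.00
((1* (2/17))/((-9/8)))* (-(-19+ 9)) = -160/153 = -1.05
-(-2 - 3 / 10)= 23 / 10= 2.30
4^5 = 1024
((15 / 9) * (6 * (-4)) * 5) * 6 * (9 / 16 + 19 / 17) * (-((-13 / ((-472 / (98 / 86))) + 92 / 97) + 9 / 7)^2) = 10348.49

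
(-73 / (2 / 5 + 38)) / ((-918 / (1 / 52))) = 365 / 9165312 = 0.00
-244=-244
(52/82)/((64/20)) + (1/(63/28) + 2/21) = 15247/20664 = 0.74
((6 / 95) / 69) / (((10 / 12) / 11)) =132 / 10925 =0.01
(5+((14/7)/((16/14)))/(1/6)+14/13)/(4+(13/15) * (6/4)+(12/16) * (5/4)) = 17240/6487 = 2.66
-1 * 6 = -6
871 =871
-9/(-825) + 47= 12928/275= 47.01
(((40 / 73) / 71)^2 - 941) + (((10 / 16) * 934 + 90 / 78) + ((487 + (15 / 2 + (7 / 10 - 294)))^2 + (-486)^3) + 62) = -4007398291755603717 / 34922535700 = -114751068.66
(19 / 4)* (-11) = -52.25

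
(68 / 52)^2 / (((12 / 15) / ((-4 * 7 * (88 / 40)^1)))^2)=1713481 / 169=10138.94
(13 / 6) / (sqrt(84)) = 13* sqrt(21) / 252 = 0.24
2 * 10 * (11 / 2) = 110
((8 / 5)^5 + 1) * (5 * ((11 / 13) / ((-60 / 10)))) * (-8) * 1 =121484 / 1875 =64.79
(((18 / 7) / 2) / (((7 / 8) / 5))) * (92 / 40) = 828 / 49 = 16.90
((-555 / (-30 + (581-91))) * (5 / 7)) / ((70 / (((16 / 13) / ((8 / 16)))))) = -0.03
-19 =-19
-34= -34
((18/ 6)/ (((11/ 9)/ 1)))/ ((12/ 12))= 27/ 11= 2.45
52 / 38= 26 / 19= 1.37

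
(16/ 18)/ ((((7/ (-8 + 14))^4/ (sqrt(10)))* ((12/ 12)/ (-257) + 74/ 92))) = 13618944* sqrt(10)/ 22720663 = 1.90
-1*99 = -99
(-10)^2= 100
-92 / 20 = -4.60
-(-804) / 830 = 402 / 415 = 0.97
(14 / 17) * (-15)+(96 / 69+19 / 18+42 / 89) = -5909395 / 626382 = -9.43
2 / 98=1 / 49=0.02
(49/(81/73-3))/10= -2.59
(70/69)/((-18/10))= -350/621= -0.56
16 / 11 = 1.45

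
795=795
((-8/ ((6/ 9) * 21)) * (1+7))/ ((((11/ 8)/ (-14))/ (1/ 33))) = 1.41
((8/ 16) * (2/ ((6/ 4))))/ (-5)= -2/ 15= -0.13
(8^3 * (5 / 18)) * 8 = 10240 / 9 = 1137.78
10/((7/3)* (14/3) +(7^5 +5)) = 45/75703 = 0.00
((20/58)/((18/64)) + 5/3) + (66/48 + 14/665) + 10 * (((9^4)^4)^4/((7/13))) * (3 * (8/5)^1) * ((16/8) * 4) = 8408085916010143884604600000000000000000000000000000000000000000.00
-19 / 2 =-9.50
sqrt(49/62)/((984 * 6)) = 7 * sqrt(62)/366048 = 0.00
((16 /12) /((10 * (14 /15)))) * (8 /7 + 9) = 71 /49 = 1.45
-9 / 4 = -2.25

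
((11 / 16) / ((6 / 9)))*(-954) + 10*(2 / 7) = -109867 / 112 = -980.96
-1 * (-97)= 97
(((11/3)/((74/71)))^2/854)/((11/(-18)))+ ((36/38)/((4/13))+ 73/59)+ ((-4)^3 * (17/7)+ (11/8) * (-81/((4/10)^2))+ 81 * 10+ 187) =3140597798591/20969443936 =149.77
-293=-293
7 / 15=0.47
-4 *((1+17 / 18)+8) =-358 / 9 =-39.78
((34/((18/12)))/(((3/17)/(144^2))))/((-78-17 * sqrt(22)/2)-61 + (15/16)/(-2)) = -126793187328/6096907 + 7727480832 * sqrt(22)/6096907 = -14851.48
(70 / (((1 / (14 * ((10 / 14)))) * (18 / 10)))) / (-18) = -1750 / 81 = -21.60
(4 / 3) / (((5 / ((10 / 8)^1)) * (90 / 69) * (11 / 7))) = 161 / 990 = 0.16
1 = 1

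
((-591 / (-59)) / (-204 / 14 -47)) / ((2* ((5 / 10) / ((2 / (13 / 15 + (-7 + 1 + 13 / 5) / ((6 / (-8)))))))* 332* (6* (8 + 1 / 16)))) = -0.00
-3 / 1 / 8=-3 / 8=-0.38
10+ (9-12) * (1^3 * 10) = -20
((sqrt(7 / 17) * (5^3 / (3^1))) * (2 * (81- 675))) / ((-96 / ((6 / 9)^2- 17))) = -204875 * sqrt(119) / 408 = -5477.75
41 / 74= 0.55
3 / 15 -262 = -1309 / 5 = -261.80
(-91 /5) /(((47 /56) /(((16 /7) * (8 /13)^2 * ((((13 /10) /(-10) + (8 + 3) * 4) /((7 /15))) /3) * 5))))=-8984576 /3055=-2940.94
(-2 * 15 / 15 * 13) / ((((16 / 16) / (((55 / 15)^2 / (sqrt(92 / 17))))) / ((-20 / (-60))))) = -1573 * sqrt(391) / 621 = -50.09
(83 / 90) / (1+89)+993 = 993.01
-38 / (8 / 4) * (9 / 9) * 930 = -17670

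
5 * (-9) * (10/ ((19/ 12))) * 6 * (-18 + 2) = 518400/ 19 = 27284.21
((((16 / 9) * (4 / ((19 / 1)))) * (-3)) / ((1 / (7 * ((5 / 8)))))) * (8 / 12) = -560 / 171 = -3.27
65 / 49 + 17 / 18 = 2003 / 882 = 2.27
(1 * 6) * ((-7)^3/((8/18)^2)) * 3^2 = -750141/8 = -93767.62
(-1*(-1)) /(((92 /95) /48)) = 1140 /23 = 49.57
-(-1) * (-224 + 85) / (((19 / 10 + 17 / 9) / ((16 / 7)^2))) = -191.67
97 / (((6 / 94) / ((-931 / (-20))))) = 4244429 / 60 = 70740.48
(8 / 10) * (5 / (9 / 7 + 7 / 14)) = 56 / 25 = 2.24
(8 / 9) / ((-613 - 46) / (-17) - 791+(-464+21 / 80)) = -10880 / 14883507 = -0.00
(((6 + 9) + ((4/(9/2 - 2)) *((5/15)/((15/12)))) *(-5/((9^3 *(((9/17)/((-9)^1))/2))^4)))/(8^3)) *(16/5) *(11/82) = 699012632400203/55582132779460800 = 0.01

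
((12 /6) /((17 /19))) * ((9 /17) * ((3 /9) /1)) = 114 /289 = 0.39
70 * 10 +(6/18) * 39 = 713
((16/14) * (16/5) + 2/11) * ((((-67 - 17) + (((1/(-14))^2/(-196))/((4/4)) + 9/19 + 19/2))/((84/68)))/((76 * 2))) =-1.51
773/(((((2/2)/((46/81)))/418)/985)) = 14640295340/81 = 180744386.91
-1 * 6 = -6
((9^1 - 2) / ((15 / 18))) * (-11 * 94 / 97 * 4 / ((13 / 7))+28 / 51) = -20177416 / 107185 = -188.25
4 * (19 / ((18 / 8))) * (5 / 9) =1520 / 81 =18.77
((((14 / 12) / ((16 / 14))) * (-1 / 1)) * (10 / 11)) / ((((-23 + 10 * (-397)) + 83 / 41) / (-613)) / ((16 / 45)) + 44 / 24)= -6157585 / 133659647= -0.05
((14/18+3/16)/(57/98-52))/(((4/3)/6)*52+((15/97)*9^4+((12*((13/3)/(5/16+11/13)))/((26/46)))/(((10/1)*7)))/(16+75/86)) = -8086025636395/30907543817891408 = -0.00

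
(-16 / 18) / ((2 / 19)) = -76 / 9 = -8.44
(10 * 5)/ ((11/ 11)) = 50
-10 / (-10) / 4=1 / 4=0.25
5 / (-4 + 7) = 1.67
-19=-19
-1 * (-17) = 17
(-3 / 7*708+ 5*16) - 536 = -5316 / 7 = -759.43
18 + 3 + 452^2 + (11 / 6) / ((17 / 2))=10420586 / 51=204325.22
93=93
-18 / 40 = -9 / 20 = -0.45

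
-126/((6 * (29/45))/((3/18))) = -315/58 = -5.43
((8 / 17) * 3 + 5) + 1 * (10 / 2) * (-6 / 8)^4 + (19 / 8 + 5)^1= 66885 / 4352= 15.37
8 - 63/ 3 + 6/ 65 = -839/ 65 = -12.91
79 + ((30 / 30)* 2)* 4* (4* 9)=367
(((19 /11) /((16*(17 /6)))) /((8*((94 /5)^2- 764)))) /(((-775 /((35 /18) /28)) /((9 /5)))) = 57 /30464208896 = 0.00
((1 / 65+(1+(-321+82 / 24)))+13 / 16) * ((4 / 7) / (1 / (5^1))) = -985157 / 1092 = -902.16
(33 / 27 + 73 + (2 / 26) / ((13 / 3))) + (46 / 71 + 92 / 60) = 41264006 / 539955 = 76.42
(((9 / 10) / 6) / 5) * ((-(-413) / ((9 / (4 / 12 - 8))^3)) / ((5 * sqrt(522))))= -5024971 * sqrt(58) / 570807000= -0.07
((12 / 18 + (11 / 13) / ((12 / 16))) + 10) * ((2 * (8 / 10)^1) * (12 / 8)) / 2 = 184 / 13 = 14.15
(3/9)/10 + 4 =121/30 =4.03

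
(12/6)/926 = 1/463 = 0.00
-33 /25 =-1.32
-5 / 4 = -1.25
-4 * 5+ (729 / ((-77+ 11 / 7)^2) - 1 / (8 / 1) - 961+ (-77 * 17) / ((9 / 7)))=-557319319 / 278784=-1999.11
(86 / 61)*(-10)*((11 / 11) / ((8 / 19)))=-4085 / 122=-33.48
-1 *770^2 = -592900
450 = 450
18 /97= 0.19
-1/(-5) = 1/5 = 0.20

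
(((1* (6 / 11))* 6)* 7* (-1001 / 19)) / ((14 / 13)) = -21294 / 19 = -1120.74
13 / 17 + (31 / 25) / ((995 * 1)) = 323902 / 422875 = 0.77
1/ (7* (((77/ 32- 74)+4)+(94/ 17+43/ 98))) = -3808/ 1642691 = -0.00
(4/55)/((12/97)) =97/165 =0.59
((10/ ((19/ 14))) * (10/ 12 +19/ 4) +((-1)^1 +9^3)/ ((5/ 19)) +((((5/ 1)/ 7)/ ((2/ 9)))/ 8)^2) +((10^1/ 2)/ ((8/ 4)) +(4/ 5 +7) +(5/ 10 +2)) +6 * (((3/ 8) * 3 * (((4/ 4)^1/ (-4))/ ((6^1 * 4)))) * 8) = 10081395733/ 3575040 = 2819.94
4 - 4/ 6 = 3.33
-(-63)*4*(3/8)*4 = 378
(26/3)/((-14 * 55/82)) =-1066/1155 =-0.92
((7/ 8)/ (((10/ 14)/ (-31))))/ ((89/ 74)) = -56203/ 1780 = -31.57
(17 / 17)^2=1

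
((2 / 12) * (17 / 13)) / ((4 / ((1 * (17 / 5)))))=289 / 1560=0.19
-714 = -714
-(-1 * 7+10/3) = 11/3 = 3.67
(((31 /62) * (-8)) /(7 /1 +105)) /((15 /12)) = -0.03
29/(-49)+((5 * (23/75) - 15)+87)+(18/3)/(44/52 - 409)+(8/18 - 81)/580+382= 1520255921/3342780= 454.79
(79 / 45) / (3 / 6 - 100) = -158 / 8955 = -0.02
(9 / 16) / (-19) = -9 / 304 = -0.03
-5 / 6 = -0.83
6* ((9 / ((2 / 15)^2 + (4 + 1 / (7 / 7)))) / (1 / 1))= 12150 / 1129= 10.76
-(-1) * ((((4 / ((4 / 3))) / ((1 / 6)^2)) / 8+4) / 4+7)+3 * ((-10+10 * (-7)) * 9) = -17189 / 8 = -2148.62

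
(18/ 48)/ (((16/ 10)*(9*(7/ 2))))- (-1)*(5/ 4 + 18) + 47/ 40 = 68653/ 3360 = 20.43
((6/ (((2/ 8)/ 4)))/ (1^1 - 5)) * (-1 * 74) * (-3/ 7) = -5328/ 7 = -761.14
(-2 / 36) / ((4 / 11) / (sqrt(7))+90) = -4235 / 6860684+11 * sqrt(7) / 30873078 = -0.00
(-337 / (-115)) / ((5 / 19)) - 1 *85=-42472 / 575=-73.86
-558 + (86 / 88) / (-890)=-21851323 / 39160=-558.00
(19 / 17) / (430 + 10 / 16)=152 / 58565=0.00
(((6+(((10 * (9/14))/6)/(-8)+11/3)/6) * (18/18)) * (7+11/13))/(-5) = -225811/21840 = -10.34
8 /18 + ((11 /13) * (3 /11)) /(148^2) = 1139035 /2562768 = 0.44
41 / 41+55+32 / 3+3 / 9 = 67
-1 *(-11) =11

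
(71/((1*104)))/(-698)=-71/72592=-0.00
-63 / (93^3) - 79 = -7060474 / 89373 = -79.00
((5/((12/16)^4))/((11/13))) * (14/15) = 17.43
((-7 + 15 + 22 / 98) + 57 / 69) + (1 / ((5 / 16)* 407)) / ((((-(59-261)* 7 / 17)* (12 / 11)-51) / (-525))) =924090760 / 103288423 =8.95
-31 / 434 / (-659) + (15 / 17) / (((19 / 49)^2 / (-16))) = -5316384103 / 56619962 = -93.90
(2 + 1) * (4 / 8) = 3 / 2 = 1.50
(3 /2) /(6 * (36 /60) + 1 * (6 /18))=45 /118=0.38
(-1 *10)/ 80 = -1/ 8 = -0.12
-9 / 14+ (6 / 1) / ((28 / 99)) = 144 / 7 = 20.57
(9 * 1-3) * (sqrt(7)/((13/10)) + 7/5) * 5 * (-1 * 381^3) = -16591902300 * sqrt(7)/13-2322866322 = -5699639188.41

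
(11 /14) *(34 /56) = 187 /392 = 0.48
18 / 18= 1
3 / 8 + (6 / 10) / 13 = 219 / 520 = 0.42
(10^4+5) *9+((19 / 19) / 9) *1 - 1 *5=810361 / 9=90040.11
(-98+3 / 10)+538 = 440.30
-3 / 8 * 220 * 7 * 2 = -1155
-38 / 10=-19 / 5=-3.80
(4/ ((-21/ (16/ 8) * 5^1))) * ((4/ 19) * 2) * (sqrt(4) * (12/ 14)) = -256/ 4655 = -0.05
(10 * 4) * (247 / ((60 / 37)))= 18278 / 3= 6092.67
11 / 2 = 5.50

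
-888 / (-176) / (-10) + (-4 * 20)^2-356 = 1329569 / 220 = 6043.50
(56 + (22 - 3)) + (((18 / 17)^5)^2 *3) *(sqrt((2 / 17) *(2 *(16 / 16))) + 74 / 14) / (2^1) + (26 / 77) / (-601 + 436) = 10711401679872 *sqrt(17) / 34271896307633 + 2280599861954831281 / 25613202505204545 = 90.33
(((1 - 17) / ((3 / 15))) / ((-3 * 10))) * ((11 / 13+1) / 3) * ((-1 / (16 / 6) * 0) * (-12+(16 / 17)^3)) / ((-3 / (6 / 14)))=0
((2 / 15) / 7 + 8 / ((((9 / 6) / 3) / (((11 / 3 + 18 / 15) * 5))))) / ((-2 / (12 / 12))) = -20441 / 105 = -194.68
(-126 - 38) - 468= -632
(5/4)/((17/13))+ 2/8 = 41/34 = 1.21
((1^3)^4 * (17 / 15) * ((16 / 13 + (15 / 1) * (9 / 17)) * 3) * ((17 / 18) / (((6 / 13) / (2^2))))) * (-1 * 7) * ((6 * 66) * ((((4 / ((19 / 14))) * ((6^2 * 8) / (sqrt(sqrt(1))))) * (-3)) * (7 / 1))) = 1198207245312 / 95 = 12612707845.39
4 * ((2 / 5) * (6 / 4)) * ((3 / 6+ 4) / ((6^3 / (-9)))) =-9 / 20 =-0.45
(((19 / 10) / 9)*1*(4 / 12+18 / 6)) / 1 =19 / 27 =0.70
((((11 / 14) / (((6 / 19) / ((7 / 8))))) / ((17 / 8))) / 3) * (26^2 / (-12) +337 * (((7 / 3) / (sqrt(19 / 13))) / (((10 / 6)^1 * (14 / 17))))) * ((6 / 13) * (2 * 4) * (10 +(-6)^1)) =-43472 / 153 +29656 * sqrt(247) / 195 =2106.03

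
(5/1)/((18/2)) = 5/9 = 0.56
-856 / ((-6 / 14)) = 5992 / 3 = 1997.33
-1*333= -333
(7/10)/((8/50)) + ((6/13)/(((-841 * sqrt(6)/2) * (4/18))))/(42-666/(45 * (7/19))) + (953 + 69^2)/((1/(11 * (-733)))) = -368575821/8-315 * sqrt(6)/699712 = -46071977.63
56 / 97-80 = -7704 / 97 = -79.42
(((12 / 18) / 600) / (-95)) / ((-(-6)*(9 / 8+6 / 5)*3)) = -1 / 3578175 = -0.00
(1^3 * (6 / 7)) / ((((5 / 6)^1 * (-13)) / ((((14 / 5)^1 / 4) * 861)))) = -15498 / 325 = -47.69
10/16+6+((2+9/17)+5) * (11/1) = 12165/136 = 89.45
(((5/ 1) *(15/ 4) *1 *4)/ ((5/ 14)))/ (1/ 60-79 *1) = -2.66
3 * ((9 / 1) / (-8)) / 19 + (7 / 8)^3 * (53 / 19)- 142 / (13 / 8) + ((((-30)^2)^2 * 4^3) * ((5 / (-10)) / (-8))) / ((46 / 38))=7784874585665 / 2908672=2676436.05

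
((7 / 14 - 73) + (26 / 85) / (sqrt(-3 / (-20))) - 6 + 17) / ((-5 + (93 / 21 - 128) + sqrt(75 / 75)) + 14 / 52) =0.48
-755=-755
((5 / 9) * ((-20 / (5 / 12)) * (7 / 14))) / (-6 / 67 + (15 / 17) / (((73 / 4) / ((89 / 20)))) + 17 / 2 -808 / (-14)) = -46562320 / 231670413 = -0.20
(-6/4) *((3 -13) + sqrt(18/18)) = 27/2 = 13.50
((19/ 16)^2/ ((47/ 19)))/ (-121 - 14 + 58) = -6859/ 926464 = -0.01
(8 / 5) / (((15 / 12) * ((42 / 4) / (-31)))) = -1984 / 525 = -3.78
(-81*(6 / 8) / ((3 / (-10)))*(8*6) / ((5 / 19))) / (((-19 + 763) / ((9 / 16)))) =13851 / 496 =27.93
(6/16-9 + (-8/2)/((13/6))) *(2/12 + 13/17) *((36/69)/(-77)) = 9405/142324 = 0.07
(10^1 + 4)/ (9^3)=14/ 729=0.02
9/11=0.82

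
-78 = -78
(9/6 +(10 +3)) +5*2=24.50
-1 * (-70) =70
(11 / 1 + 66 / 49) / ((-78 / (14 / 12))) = -605 / 3276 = -0.18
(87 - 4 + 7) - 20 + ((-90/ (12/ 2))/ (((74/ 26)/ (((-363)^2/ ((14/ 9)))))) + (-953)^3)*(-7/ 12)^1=448572322441/ 888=505149011.76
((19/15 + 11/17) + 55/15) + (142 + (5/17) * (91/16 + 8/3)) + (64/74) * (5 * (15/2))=540111/2960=182.47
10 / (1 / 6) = 60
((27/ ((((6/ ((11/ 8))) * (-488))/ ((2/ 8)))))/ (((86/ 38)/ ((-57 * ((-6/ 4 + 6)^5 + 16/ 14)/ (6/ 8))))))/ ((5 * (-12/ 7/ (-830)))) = 408958005621/ 21487616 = 19032.27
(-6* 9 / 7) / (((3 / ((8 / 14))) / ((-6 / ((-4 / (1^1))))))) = -108 / 49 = -2.20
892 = 892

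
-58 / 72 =-29 / 36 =-0.81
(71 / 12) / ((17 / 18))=213 / 34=6.26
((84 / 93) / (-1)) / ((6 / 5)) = -70 / 93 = -0.75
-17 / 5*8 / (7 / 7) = -136 / 5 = -27.20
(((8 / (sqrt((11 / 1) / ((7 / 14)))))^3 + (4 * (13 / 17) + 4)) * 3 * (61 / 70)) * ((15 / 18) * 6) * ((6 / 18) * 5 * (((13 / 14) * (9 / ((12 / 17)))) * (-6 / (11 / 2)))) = -1070550 / 539 - 19412640 * sqrt(22) / 65219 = -3382.30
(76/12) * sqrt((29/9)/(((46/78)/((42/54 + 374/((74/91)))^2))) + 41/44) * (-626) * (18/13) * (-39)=11894 * sqrt(296315803949629827)/28083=230548256.24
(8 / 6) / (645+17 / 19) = 19 / 9204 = 0.00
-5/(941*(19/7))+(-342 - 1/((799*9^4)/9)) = -342.00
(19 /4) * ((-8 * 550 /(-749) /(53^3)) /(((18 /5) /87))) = 1515250 /334526619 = 0.00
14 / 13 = 1.08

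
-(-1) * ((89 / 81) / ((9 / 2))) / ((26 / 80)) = 7120 / 9477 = 0.75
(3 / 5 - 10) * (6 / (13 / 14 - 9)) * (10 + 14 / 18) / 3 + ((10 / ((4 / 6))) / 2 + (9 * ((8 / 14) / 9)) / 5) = 2329189 / 71190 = 32.72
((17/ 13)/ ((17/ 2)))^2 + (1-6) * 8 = -6756/ 169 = -39.98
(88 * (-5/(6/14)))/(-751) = 1.37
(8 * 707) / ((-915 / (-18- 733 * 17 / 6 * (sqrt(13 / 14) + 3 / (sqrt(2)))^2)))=5034244 * sqrt(91) / 915 + 191606696 / 2745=122286.91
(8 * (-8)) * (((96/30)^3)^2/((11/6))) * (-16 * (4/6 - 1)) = -34359738368/171875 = -199911.21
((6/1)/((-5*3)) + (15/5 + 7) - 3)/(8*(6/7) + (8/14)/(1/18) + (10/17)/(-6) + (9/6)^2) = 47124/137765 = 0.34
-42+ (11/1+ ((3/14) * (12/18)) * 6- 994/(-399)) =-11033/399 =-27.65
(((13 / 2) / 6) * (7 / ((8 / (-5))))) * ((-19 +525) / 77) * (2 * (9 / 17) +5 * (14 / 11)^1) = -231.18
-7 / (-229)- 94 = -21519 / 229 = -93.97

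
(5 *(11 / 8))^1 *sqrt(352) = 55 *sqrt(22) / 2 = 128.99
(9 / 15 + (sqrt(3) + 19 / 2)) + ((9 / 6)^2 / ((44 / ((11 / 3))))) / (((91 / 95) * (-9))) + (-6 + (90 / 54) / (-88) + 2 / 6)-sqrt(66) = -sqrt(66) + sqrt(3) + 351763 / 80080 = -2.00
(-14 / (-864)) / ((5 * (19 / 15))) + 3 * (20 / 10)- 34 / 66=165149 / 30096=5.49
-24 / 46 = -12 / 23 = -0.52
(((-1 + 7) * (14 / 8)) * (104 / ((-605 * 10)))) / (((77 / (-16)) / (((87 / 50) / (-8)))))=-6786 / 831875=-0.01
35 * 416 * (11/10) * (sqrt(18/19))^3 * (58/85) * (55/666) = 832.20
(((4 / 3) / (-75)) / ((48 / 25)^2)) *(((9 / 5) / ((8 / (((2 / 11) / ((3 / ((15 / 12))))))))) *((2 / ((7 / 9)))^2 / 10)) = -15 / 275968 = -0.00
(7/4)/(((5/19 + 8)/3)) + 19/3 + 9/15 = 71297/9420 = 7.57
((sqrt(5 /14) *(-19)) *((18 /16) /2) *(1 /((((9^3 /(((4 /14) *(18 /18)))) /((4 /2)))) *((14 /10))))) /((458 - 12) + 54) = -19 *sqrt(70) /22226400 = -0.00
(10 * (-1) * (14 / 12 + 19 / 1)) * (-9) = 1815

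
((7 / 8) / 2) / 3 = 7 / 48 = 0.15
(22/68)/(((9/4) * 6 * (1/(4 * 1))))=44/459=0.10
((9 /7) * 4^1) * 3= 108 /7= 15.43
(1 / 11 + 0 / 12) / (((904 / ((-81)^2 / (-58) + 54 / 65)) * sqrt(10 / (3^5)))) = -3809997 * sqrt(30) / 374888800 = -0.06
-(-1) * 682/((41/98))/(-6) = -33418/123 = -271.69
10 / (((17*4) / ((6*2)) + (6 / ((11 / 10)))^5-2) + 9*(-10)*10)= 4831530 / 1899733861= 0.00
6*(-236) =-1416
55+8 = 63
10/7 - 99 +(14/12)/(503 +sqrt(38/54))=-9331230161/95637136 - 7 *sqrt(57)/13662448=-97.57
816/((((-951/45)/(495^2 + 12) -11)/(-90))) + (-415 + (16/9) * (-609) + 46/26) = 4084304224660/788412729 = 5180.41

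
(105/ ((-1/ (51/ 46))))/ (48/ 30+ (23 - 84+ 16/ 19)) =1.99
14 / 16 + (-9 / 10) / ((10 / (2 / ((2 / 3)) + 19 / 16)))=797 / 1600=0.50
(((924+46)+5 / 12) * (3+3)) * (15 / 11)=174675 / 22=7939.77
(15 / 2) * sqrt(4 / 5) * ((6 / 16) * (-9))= -81 * sqrt(5) / 8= -22.64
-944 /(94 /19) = -8968 /47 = -190.81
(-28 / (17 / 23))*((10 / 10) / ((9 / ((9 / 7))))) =-92 / 17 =-5.41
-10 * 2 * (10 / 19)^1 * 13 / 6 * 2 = -2600 / 57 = -45.61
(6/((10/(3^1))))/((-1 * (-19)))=9/95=0.09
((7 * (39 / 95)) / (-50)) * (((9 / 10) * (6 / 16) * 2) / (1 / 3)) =-22113 / 190000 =-0.12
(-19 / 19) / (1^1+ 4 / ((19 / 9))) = -19 / 55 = -0.35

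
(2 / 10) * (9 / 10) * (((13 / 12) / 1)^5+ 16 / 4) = 1366621 / 1382400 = 0.99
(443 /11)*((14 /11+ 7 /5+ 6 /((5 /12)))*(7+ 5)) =4991724 /605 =8250.78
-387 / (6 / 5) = -645 / 2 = -322.50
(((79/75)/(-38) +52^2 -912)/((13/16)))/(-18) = -20428484/166725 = -122.53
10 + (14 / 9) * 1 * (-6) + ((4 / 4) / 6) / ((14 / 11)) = 67 / 84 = 0.80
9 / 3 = 3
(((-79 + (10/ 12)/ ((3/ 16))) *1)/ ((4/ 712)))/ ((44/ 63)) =-38003/ 2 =-19001.50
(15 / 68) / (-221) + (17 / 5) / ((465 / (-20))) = -0.15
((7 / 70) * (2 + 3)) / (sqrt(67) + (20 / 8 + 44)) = 93 / 8381 -2 * sqrt(67) / 8381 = 0.01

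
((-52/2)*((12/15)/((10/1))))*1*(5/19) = -0.55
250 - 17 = 233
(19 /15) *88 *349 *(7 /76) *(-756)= -13543992 /5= -2708798.40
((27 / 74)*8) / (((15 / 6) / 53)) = 11448 / 185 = 61.88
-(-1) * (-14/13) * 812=-11368/13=-874.46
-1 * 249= -249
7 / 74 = 0.09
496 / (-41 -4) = -496 / 45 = -11.02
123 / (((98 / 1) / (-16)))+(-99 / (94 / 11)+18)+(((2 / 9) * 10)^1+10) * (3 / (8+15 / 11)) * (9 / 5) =-3139791 / 474418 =-6.62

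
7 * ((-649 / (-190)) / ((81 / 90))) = 4543 / 171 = 26.57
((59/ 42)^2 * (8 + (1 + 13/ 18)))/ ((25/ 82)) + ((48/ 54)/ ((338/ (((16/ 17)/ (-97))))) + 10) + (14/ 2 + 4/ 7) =50879610085/ 632048508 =80.50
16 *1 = 16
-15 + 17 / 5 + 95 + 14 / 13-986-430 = -86549 / 65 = -1331.52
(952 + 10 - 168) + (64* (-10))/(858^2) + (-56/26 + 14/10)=729948277/920205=793.25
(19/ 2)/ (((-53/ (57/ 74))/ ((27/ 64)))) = -29241/ 502016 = -0.06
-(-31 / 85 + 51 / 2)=-4273 / 170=-25.14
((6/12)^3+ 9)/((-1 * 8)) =-73/64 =-1.14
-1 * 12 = -12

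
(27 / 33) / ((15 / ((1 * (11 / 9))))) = 1 / 15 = 0.07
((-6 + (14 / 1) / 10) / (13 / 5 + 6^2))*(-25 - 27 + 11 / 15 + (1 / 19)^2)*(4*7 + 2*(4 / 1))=76615944 / 348365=219.93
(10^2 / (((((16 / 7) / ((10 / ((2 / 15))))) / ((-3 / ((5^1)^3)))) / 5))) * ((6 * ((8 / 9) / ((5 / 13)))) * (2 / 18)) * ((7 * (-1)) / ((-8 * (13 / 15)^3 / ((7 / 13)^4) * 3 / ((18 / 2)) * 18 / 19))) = -217.08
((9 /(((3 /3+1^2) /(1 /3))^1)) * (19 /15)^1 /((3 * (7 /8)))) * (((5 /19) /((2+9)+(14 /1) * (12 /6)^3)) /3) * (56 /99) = 32 /109593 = 0.00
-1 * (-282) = 282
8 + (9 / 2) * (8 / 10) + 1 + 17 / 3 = 274 / 15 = 18.27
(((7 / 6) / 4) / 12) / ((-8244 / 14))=-49 / 1187136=-0.00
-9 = -9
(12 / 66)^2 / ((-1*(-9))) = 4 / 1089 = 0.00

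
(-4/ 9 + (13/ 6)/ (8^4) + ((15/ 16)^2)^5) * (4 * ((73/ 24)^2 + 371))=174572013642344825/ 1424967069597696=122.51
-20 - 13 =-33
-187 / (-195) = 187 / 195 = 0.96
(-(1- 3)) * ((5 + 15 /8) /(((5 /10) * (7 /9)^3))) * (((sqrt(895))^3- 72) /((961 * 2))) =-721710 /329623 + 35885025 * sqrt(895) /1318492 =812.04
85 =85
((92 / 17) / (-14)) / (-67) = 0.01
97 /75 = 1.29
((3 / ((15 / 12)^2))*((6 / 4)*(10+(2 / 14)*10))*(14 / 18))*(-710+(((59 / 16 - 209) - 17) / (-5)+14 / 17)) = -7232088 / 425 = -17016.68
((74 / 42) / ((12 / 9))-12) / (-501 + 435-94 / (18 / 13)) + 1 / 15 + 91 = 9225841 / 101220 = 91.15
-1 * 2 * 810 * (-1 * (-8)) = -12960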